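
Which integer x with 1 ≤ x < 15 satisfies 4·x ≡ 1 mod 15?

4

15 = 3·4 + 3
4 = 1·3 + 1
3 = 3·1 + 0
Back-substituting gives 4·4 ≡ 1 (mod 15).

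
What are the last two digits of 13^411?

37

Square-and-reduce mod 100: 13^1≡13, 13^2≡69, 13^4≡61, 13^8≡21, 13^16≡41, 13^32≡81, 13^64≡61, 13^128≡21, 13^256≡41.
Since 411 = 1 + 2 + 8 + 16 + 128 + 256 in binary, 13^411 ≡ 13·69·21·41·21·41 ≡ 37 (mod 100).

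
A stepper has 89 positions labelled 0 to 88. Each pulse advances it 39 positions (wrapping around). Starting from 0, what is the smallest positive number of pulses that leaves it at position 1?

89 = 2·39 + 11
39 = 3·11 + 6
11 = 1·6 + 5
6 = 1·5 + 1
5 = 5·1 + 0
Back-substituting gives 39·16 ≡ 1 (mod 89).

16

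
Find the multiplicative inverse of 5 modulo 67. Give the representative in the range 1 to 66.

27

67 = 13·5 + 2
5 = 2·2 + 1
2 = 2·1 + 0
Back-substituting gives 5·27 ≡ 1 (mod 67).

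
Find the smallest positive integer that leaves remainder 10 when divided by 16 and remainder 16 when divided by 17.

Since 17·1 ≡ 1 (mod 16), take x = 16 + 17·((10−16)·1 mod 16) = 16 + 17·10 = 186.
Check: 186 mod 16 = 10, 186 mod 17 = 16.

186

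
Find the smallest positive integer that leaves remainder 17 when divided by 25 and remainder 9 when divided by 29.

67

Since 29·19 ≡ 1 (mod 25), take x = 9 + 29·((17−9)·19 mod 25) = 9 + 29·2 = 67.
Check: 67 mod 25 = 17, 67 mod 29 = 9.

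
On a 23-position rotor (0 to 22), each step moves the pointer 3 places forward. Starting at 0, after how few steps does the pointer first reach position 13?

12

The inverse of 3 mod 23 is 8 (since 3·8 = 24 ≡ 1).
So x ≡ 8·13 = 104 ≡ 12 (mod 23).
Check: 3·12 = 36 = 1·23 + 13.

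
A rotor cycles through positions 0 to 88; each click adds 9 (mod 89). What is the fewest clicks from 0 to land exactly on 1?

89 = 9·9 + 8
9 = 1·8 + 1
8 = 8·1 + 0
Back-substituting gives 9·10 ≡ 1 (mod 89).

10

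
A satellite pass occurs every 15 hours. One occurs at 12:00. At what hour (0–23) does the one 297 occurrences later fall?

297·15 = 4455.
Dividing 4455 by 24 gives quotient 185 and remainder 15.
(12 + 15) mod 24 = 3.

3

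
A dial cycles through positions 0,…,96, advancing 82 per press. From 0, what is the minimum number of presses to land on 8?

90

The inverse of 82 mod 97 is 84 (since 82·84 = 6888 ≡ 1).
So x ≡ 84·8 = 672 ≡ 90 (mod 97).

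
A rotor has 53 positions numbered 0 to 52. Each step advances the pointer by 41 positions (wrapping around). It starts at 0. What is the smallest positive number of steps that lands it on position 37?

The inverse of 41 mod 53 is 22 (since 41·22 = 902 ≡ 1).
So x ≡ 22·37 = 814 ≡ 19 (mod 53).

19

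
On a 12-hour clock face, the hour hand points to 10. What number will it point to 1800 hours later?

10

1800 mod 12 = 0 (since 150·12 = 1800).
10 + 0 → 10 on a 12-hour dial.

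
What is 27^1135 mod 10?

3

Last digits of 7^n: 7, 9, 3, 1 (period 4).
1135 leaves remainder 3 on division by 4, so 27^1135 ends in 3.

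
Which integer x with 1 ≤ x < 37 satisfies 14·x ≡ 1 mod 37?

8

14·8 = 112 = 3·37 + 1, so 14⁻¹ ≡ 8 (mod 37).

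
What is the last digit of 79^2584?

1

Last digits of 9^n: 9, 1 (period 2).
2584 mod 2 = 0, so the last digit matches 9^2 = 1.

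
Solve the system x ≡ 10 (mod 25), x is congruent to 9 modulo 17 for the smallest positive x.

x ≡ 9 (mod 17) gives x ∈ {9, 26, 43, 60}.
The first of these with x mod 25 = 10 is 60.

60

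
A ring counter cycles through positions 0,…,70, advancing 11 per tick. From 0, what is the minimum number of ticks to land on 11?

11⁻¹ ≡ 13 (mod 71) because 11·13 = 143 = 2·71 + 1.
Multiplying both sides by 13: x ≡ 13·11 = 143 ≡ 1 (mod 71).

1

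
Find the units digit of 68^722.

4

The units digit of 68^n cycles with period 4: 8, 4, 2, 6, …
722 mod 4 = 2, so the last digit matches 8^2 = 4.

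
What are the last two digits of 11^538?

81

Square-and-reduce mod 100: 11^1≡11, 11^2≡21, 11^4≡41, 11^8≡81, 11^16≡61, 11^32≡21, 11^64≡41, 11^128≡81, 11^256≡61, 11^512≡21.
Since 538 = 2 + 8 + 16 + 512 in binary, 11^538 ≡ 21·81·61·21 ≡ 81 (mod 100).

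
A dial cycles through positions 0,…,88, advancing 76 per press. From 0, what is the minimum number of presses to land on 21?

76⁻¹ ≡ 41 (mod 89) because 76·41 = 3116 = 35·89 + 1.
So x ≡ 41·21 = 861 ≡ 60 (mod 89).
Check: 76·60 = 4560 = 51·89 + 21.

60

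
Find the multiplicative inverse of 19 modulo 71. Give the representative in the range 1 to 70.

15

19·15 = 285 = 4·71 + 1, so 19⁻¹ ≡ 15 (mod 71).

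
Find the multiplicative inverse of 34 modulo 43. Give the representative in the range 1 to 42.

19

43 = 1·34 + 9
34 = 3·9 + 7
9 = 1·7 + 2
7 = 3·2 + 1
2 = 2·1 + 0
Back-substituting gives 34·19 ≡ 1 (mod 43).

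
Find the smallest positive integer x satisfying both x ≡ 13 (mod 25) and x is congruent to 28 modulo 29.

463

x ≡ 13 (mod 25) gives x ∈ {13, 38, 63, 88, 113, 138, 163, 188, …}.
The first of these with x mod 29 = 28 is 463.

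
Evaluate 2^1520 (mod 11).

1

By repeated squaring mod 11: 2^1≡2, 2^2≡4, 2^4≡5, 2^8≡3, 2^16≡9, 2^32≡4, 2^64≡5, 2^128≡3, 2^256≡9, 2^512≡4, 2^1024≡5.
Since 1520 = 16 + 32 + 64 + 128 + 256 + 1024 in binary, 2^1520 ≡ 9·4·5·3·9·5 ≡ 1 (mod 11).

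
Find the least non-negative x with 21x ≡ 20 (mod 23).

13

21⁻¹ ≡ 11 (mod 23) because 21·11 = 231 = 10·23 + 1.
So x ≡ 11·20 = 220 ≡ 13 (mod 23).
Check: 21·13 = 273 = 11·23 + 20.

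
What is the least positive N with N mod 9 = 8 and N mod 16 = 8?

x ≡ 8 (mod 9) gives x ∈ {8}.
The first of these with x mod 16 = 8 is 8.

8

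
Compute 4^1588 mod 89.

78

By repeated squaring mod 89: 4^1≡4, 4^2≡16, 4^4≡78, 4^8≡32, 4^16≡45, 4^32≡67, 4^64≡39, 4^128≡8, 4^256≡64, 4^512≡2, 4^1024≡4.
Since 1588 = 4 + 16 + 32 + 512 + 1024 in binary, 4^1588 ≡ 78·45·67·2·4 ≡ 78 (mod 89).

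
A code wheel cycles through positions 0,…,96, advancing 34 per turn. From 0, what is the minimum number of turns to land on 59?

16

The inverse of 34 mod 97 is 20 (since 34·20 = 680 ≡ 1).
So x ≡ 20·59 = 1180 ≡ 16 (mod 97).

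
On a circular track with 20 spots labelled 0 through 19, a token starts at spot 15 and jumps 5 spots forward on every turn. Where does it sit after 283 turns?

283·5 = 1415.
1415 = 70·20 + 15, so 1415 mod 20 = 15.
(15 + 15) mod 20 = 10.

10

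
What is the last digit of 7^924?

The units digit of 7^n cycles with period 4: 7, 9, 3, 1, …
924 mod 4 = 0, so the last digit matches 7^4 = 1.

1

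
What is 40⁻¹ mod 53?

4

40·4 = 160 = 3·53 + 1, so 40⁻¹ ≡ 4 (mod 53).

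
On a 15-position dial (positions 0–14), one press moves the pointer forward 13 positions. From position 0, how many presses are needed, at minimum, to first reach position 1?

7

13·7 = 91 = 6·15 + 1, so 13⁻¹ ≡ 7 (mod 15).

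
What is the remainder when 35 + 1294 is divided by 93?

1294 = 13·93 + 85, so 1294 mod 93 = 85.
(35 + 85) mod 93 = 27.

27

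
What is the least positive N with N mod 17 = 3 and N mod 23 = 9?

x ≡ 3 (mod 17) gives x ∈ {3, 20, 37, 54, 71, 88, 105, 122, …}.
The first of these with x mod 23 = 9 is 377.

377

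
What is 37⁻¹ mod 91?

91 = 2·37 + 17
37 = 2·17 + 3
17 = 5·3 + 2
3 = 1·2 + 1
2 = 2·1 + 0
Back-substituting gives 37·32 ≡ 1 (mod 91).

32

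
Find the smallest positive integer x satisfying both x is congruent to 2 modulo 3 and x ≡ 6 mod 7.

x ≡ 2 (mod 3) gives x ∈ {2, 5, 8, 11, 14, 17, 20}.
The first of these with x mod 7 = 6 is 20.

20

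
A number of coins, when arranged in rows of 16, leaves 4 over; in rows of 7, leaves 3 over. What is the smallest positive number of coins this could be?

x ≡ 3 (mod 7) gives x ∈ {3, 10, 17, 24, 31, 38, 45, 52}.
The first of these with x mod 16 = 4 is 52.

52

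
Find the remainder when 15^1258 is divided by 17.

4

Square-and-reduce mod 17: 15^1≡15, 15^2≡4, 15^4≡16, 15^8≡1, 15^16≡1, 15^32≡1, 15^64≡1, 15^128≡1, 15^256≡1, 15^512≡1, 15^1024≡1.
Since 1258 = 2 + 8 + 32 + 64 + 128 + 1024 in binary, 15^1258 ≡ 4·1·1·1·1·1 ≡ 4 (mod 17).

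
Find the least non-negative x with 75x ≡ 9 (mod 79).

75⁻¹ ≡ 59 (mod 79) because 75·59 = 4425 = 56·79 + 1.
So x ≡ 59·9 = 531 ≡ 57 (mod 79).
Check: 75·57 = 4275 = 54·79 + 9.

57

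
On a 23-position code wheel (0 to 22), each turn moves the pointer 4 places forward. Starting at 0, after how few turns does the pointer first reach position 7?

4⁻¹ ≡ 6 (mod 23) because 4·6 = 24 = 1·23 + 1.
Multiplying both sides by 6: x ≡ 6·7 = 42 ≡ 19 (mod 23).

19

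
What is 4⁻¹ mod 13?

10

13 = 3·4 + 1
4 = 4·1 + 0
Back-substituting gives 4·10 ≡ 1 (mod 13).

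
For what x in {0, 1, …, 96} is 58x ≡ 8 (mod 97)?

57

The inverse of 58 mod 97 is 92 (since 58·92 = 5336 ≡ 1).
So x ≡ 92·8 = 736 ≡ 57 (mod 97).
Check: 58·57 = 3306 = 34·97 + 8.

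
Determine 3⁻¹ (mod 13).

9

13 = 4·3 + 1
3 = 3·1 + 0
Back-substituting gives 3·9 ≡ 1 (mod 13).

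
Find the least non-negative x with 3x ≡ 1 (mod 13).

9

3⁻¹ ≡ 9 (mod 13) because 3·9 = 27 = 2·13 + 1.
So x ≡ 9·1 = 9 ≡ 9 (mod 13).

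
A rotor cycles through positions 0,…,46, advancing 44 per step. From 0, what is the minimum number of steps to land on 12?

The inverse of 44 mod 47 is 31 (since 44·31 = 1364 ≡ 1).
Multiplying both sides by 31: x ≡ 31·12 = 372 ≡ 43 (mod 47).

43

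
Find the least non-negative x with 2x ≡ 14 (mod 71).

The inverse of 2 mod 71 is 36 (since 2·36 = 72 ≡ 1).
So x ≡ 36·14 = 504 ≡ 7 (mod 71).
Check: 2·7 = 14 = 0·71 + 14.

7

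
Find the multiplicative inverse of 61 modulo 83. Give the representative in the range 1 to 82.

49

61·49 = 2989 = 36·83 + 1, so 61⁻¹ ≡ 49 (mod 83).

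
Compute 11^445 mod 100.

Successive squares of 11 mod 100: 11^1≡11, 11^2≡21, 11^4≡41, 11^8≡81, 11^16≡61, 11^32≡21, 11^64≡41, 11^128≡81, 11^256≡61.
445 = 1 + 4 + 8 + 16 + 32 + 128 + 256, so 11^445 ≡ 11·41·81·61·21·81·61 ≡ 51 (mod 100).

51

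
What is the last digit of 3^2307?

7

Powers of 3 mod 10 repeat with period 4: 3, 9, 7, 1.
2307 mod 4 = 3, so the last digit matches 3^3 = 7.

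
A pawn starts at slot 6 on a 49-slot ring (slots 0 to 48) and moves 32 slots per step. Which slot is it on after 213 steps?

213·32 = 6816.
Dividing 6816 by 49 gives quotient 139 and remainder 5.
(6 + 5) mod 49 = 11.

11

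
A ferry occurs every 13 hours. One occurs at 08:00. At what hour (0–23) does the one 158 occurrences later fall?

158·13 = 2054.
Dividing 2054 by 24 gives quotient 85 and remainder 14.
(8 + 14) mod 24 = 22.

22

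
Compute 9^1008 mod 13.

1

By repeated squaring mod 13: 9^1≡9, 9^2≡3, 9^4≡9, 9^8≡3, 9^16≡9, 9^32≡3, 9^64≡9, 9^128≡3, 9^256≡9, 9^512≡3.
1008 = 16 + 32 + 64 + 128 + 256 + 512, so 9^1008 ≡ 9·3·9·3·9·3 ≡ 1 (mod 13).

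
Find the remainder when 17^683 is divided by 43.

24

Successive squares of 17 mod 43: 17^1≡17, 17^2≡31, 17^4≡15, 17^8≡10, 17^16≡14, 17^32≡24, 17^64≡17, 17^128≡31, 17^256≡15, 17^512≡10.
Since 683 = 1 + 2 + 8 + 32 + 128 + 512 in binary, 17^683 ≡ 17·31·10·24·31·10 ≡ 24 (mod 43).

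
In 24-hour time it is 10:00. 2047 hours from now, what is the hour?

Dividing 2047 by 24 gives quotient 85 and remainder 7.
(10 + 7) mod 24 = 17.

17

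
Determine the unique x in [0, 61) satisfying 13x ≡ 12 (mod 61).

15

13⁻¹ ≡ 47 (mod 61) because 13·47 = 611 = 10·61 + 1.
So x ≡ 47·12 = 564 ≡ 15 (mod 61).
Check: 13·15 = 195 = 3·61 + 12.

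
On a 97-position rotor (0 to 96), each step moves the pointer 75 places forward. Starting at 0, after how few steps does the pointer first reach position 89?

18

75⁻¹ ≡ 22 (mod 97) because 75·22 = 1650 = 17·97 + 1.
So x ≡ 22·89 = 1958 ≡ 18 (mod 97).
Check: 75·18 = 1350 = 13·97 + 89.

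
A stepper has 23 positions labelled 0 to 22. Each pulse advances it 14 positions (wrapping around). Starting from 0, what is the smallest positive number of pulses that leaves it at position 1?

14·5 = 70 = 3·23 + 1, so 14⁻¹ ≡ 5 (mod 23).

5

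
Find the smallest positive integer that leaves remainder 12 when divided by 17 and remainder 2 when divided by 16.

Since 16·16 ≡ 1 (mod 17), take x = 2 + 16·((12−2)·16 mod 17) = 2 + 16·7 = 114.
Check: 114 mod 17 = 12, 114 mod 16 = 2.

114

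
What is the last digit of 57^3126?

9

Last digits of 7^n: 7, 9, 3, 1 (period 4).
3126 mod 4 = 2, so the last digit matches 7^2 = 9.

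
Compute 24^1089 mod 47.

9

Square-and-reduce mod 47: 24^1≡24, 24^2≡12, 24^4≡3, 24^8≡9, 24^16≡34, 24^32≡28, 24^64≡32, 24^128≡37, 24^256≡6, 24^512≡36, 24^1024≡27.
1089 = 1 + 64 + 1024, so 24^1089 ≡ 24·32·27 ≡ 9 (mod 47).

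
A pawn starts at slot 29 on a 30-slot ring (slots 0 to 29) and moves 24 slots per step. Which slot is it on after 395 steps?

29

395·24 = 9480.
9480 − 316·30 = 0, so 9480 ≡ 0 (mod 30).
(29 + 0) mod 30 = 29.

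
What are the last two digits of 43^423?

07

By repeated squaring mod 100: 43^1≡43, 43^2≡49, 43^4≡1, 43^8≡1, 43^16≡1, 43^32≡1, 43^64≡1, 43^128≡1, 43^256≡1.
Since 423 = 1 + 2 + 4 + 32 + 128 + 256 in binary, 43^423 ≡ 43·49·1·1·1·1 ≡ 7 (mod 100).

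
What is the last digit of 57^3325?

7

Powers of 7 mod 10 repeat with period 4: 7, 9, 3, 1.
3325 leaves remainder 1 on division by 4, so 57^3325 ends in 7.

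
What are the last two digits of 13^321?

13

Successive squares of 13 mod 100: 13^1≡13, 13^2≡69, 13^4≡61, 13^8≡21, 13^16≡41, 13^32≡81, 13^64≡61, 13^128≡21, 13^256≡41.
Since 321 = 1 + 64 + 256 in binary, 13^321 ≡ 13·61·41 ≡ 13 (mod 100).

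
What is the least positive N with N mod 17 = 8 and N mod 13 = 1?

144

x ≡ 1 (mod 13) gives x ∈ {1, 14, 27, 40, 53, 66, 79, 92, …}.
The first of these with x mod 17 = 8 is 144.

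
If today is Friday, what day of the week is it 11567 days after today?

Monday

11567 = 1652·7 + 3, so 11567 mod 7 = 3.
Friday + 3 days → Monday.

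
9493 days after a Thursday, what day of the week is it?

9493 = 1356·7 + 1, so 9493 mod 7 = 1.
Thursday + 1 day → Friday.

Friday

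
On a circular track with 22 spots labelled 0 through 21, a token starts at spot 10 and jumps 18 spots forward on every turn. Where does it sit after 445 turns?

445·18 = 8010.
8010 = 364·22 + 2, so 8010 mod 22 = 2.
(10 + 2) mod 22 = 12.

12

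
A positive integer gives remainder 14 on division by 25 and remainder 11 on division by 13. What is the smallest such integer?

89

x ≡ 11 (mod 13) gives x ∈ {11, 24, 37, 50, 63, 76, 89}.
The first of these with x mod 25 = 14 is 89.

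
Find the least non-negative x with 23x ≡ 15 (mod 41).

6

23⁻¹ ≡ 25 (mod 41) because 23·25 = 575 = 14·41 + 1.
So x ≡ 25·15 = 375 ≡ 6 (mod 41).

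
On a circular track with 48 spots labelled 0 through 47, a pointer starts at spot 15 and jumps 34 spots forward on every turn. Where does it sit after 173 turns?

173·34 = 5882.
5882 mod 48 = 26 (since 122·48 = 5856).
(15 + 26) mod 48 = 41.

41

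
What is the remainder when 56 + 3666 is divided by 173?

Dividing 3666 by 173 gives quotient 21 and remainder 33.
(56 + 33) mod 173 = 89.

89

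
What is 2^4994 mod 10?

4

Powers of 2 mod 10 repeat with period 4: 2, 4, 8, 6.
4994 mod 4 = 2, so the last digit matches 2^2 = 4.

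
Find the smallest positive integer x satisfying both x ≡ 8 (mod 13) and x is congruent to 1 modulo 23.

47

Since 23·4 ≡ 1 (mod 13), take x = 1 + 23·((8−1)·4 mod 13) = 1 + 23·2 = 47.
Check: 47 mod 13 = 8, 47 mod 23 = 1.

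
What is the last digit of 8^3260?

6

Powers of 8 mod 10 repeat with period 4: 8, 4, 2, 6.
3260 mod 4 = 0, so the last digit matches 8^4 = 6.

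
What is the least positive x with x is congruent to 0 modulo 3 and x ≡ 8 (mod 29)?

Since 29·2 ≡ 1 (mod 3), take x = 8 + 29·((0−8)·2 mod 3) = 8 + 29·2 = 66.
Check: 66 mod 3 = 0, 66 mod 29 = 8.

66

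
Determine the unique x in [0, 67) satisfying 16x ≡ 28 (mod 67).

16⁻¹ ≡ 21 (mod 67) because 16·21 = 336 = 5·67 + 1.
Multiplying both sides by 21: x ≡ 21·28 = 588 ≡ 52 (mod 67).

52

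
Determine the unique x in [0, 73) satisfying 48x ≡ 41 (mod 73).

48⁻¹ ≡ 35 (mod 73) because 48·35 = 1680 = 23·73 + 1.
So x ≡ 35·41 = 1435 ≡ 48 (mod 73).
Check: 48·48 = 2304 = 31·73 + 41.

48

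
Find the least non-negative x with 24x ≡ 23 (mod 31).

24⁻¹ ≡ 22 (mod 31) because 24·22 = 528 = 17·31 + 1.
Multiplying both sides by 22: x ≡ 22·23 = 506 ≡ 10 (mod 31).
Check: 24·10 = 240 = 7·31 + 23.

10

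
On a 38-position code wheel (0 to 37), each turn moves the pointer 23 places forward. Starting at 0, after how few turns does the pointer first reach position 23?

The inverse of 23 mod 38 is 5 (since 23·5 = 115 ≡ 1).
Multiplying both sides by 5: x ≡ 5·23 = 115 ≡ 1 (mod 38).
Check: 23·1 = 23 = 0·38 + 23.

1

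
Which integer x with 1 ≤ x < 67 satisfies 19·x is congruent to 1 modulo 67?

19·60 = 1140 = 17·67 + 1, so 19⁻¹ ≡ 60 (mod 67).

60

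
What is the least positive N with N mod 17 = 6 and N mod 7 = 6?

6

x ≡ 6 (mod 7) gives x ∈ {6}.
The first of these with x mod 17 = 6 is 6.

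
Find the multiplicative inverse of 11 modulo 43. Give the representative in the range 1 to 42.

4

11·4 = 44 = 1·43 + 1, so 11⁻¹ ≡ 4 (mod 43).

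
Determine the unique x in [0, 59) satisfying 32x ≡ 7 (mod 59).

50

The inverse of 32 mod 59 is 24 (since 32·24 = 768 ≡ 1).
So x ≡ 24·7 = 168 ≡ 50 (mod 59).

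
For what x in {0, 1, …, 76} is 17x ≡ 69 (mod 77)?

The inverse of 17 mod 77 is 68 (since 17·68 = 1156 ≡ 1).
So x ≡ 68·69 = 4692 ≡ 72 (mod 77).

72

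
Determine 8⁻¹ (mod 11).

8·7 = 56 = 5·11 + 1, so 8⁻¹ ≡ 7 (mod 11).

7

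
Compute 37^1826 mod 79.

By repeated squaring mod 79: 37^1≡37, 37^2≡26, 37^4≡44, 37^8≡40, 37^16≡20, 37^32≡5, 37^64≡25, 37^128≡72, 37^256≡49, 37^512≡31, 37^1024≡13.
Since 1826 = 2 + 32 + 256 + 512 + 1024 in binary, 37^1826 ≡ 26·5·49·31·13 ≡ 5 (mod 79).

5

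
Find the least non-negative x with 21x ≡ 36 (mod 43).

The inverse of 21 mod 43 is 41 (since 21·41 = 861 ≡ 1).
So x ≡ 41·36 = 1476 ≡ 14 (mod 43).
Check: 21·14 = 294 = 6·43 + 36.

14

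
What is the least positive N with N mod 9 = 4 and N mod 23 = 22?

x ≡ 4 (mod 9) gives x ∈ {4, 13, 22}.
The first of these with x mod 23 = 22 is 22.

22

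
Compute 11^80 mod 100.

By repeated squaring mod 100: 11^1≡11, 11^2≡21, 11^4≡41, 11^8≡81, 11^16≡61, 11^32≡21, 11^64≡41.
Since 80 = 16 + 64 in binary, 11^80 ≡ 61·41 ≡ 1 (mod 100).

1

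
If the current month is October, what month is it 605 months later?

605 − 50·12 = 5, so 605 ≡ 5 (mod 12).
October + 5 months → March.

March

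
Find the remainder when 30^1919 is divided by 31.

30

Square-and-reduce mod 31: 30^1≡30, 30^2≡1, 30^4≡1, 30^8≡1, 30^16≡1, 30^32≡1, 30^64≡1, 30^128≡1, 30^256≡1, 30^512≡1, 30^1024≡1.
1919 = 1 + 2 + 4 + 8 + 16 + 32 + 64 + 256 + 512 + 1024, so 30^1919 ≡ 30·1·1·1·1·1·1·1·1·1 ≡ 30 (mod 31).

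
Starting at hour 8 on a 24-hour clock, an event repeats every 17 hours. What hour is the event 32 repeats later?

32·17 = 544.
544 − 22·24 = 16, so 544 ≡ 16 (mod 24).
(8 + 16) mod 24 = 0.

0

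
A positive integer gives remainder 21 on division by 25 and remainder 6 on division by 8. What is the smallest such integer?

46

Since 8·22 ≡ 1 (mod 25), take x = 6 + 8·((21−6)·22 mod 25) = 6 + 8·5 = 46.
Check: 46 mod 25 = 21, 46 mod 8 = 6.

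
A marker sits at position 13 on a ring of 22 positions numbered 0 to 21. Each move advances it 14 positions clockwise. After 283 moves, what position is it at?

15

283·14 = 3962.
3962 − 180·22 = 2, so 3962 ≡ 2 (mod 22).
(13 + 2) mod 22 = 15.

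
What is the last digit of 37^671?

3

The units digit of 37^n cycles with period 4: 7, 9, 3, 1, …
671 leaves remainder 3 on division by 4, so 37^671 ends in 3.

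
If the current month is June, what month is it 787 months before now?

Dividing 787 by 12 gives quotient 65 and remainder 7.
June − 7 months → November.

November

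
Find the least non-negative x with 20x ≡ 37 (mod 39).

35

The inverse of 20 mod 39 is 2 (since 20·2 = 40 ≡ 1).
Multiplying both sides by 2: x ≡ 2·37 = 74 ≡ 35 (mod 39).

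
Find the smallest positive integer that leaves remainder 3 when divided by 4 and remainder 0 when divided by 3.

Since 3·3 ≡ 1 (mod 4), take x = 0 + 3·((3−0)·3 mod 4) = 0 + 3·1 = 3.
Check: 3 mod 4 = 3, 3 mod 3 = 0.

3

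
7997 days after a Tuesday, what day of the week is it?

7997 mod 7 = 3 (since 1142·7 = 7994).
Tuesday + 3 days → Friday.

Friday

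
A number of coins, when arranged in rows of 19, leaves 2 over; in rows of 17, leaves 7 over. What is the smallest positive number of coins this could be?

211

x ≡ 7 (mod 17) gives x ∈ {7, 24, 41, 58, 75, 92, 109, 126, …}.
The first of these with x mod 19 = 2 is 211.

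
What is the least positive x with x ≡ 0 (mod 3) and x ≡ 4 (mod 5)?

x ≡ 0 (mod 3) gives x ∈ {0, 3, 6, 9}.
The first of these with x mod 5 = 4 is 9.

9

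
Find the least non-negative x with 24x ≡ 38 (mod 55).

24⁻¹ ≡ 39 (mod 55) because 24·39 = 936 = 17·55 + 1.
So x ≡ 39·38 = 1482 ≡ 52 (mod 55).
Check: 24·52 = 1248 = 22·55 + 38.

52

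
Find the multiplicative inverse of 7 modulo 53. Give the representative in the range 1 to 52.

38

7·38 = 266 = 5·53 + 1, so 7⁻¹ ≡ 38 (mod 53).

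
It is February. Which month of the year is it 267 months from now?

267 − 22·12 = 3, so 267 ≡ 3 (mod 12).
February + 3 months → May.

May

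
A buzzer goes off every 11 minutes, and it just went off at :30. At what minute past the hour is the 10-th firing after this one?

20

10·11 = 110.
110 mod 60 = 50 (since 1·60 = 60).
(30 + 50) mod 60 = 20.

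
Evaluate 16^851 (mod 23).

By repeated squaring mod 23: 16^1≡16, 16^2≡3, 16^4≡9, 16^8≡12, 16^16≡6, 16^32≡13, 16^64≡8, 16^128≡18, 16^256≡2, 16^512≡4.
851 = 1 + 2 + 16 + 64 + 256 + 512, so 16^851 ≡ 16·3·6·8·2·4 ≡ 9 (mod 23).

9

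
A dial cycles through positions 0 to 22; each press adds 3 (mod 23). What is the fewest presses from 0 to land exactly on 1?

8

23 = 7·3 + 2
3 = 1·2 + 1
2 = 2·1 + 0
Back-substituting gives 3·8 ≡ 1 (mod 23).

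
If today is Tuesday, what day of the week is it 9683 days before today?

Sunday

Dividing 9683 by 7 gives quotient 1383 and remainder 2.
Tuesday − 2 days → Sunday.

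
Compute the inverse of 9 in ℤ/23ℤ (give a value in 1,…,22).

18

9·18 = 162 = 7·23 + 1, so 9⁻¹ ≡ 18 (mod 23).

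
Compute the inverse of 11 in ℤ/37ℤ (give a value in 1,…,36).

37 = 3·11 + 4
11 = 2·4 + 3
4 = 1·3 + 1
3 = 3·1 + 0
Back-substituting gives 11·27 ≡ 1 (mod 37).

27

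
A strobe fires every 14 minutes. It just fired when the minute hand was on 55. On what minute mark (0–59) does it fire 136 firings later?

136·14 = 1904.
1904 − 31·60 = 44, so 1904 ≡ 44 (mod 60).
(55 + 44) mod 60 = 39.

39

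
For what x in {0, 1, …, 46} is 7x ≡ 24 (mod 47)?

The inverse of 7 mod 47 is 27 (since 7·27 = 189 ≡ 1).
Multiplying both sides by 27: x ≡ 27·24 = 648 ≡ 37 (mod 47).

37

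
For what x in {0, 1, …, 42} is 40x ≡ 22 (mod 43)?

7

40⁻¹ ≡ 14 (mod 43) because 40·14 = 560 = 13·43 + 1.
Multiplying both sides by 14: x ≡ 14·22 = 308 ≡ 7 (mod 43).
Check: 40·7 = 280 = 6·43 + 22.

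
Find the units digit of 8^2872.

Last digits of 8^n: 8, 4, 2, 6 (period 4).
2872 leaves remainder 0 on division by 4, so 8^2872 ends in 6.

6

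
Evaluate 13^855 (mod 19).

18

Square-and-reduce mod 19: 13^1≡13, 13^2≡17, 13^4≡4, 13^8≡16, 13^16≡9, 13^32≡5, 13^64≡6, 13^128≡17, 13^256≡4, 13^512≡16.
855 = 1 + 2 + 4 + 16 + 64 + 256 + 512, so 13^855 ≡ 13·17·4·9·6·4·16 ≡ 18 (mod 19).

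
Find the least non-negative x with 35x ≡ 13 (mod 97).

35⁻¹ ≡ 61 (mod 97) because 35·61 = 2135 = 22·97 + 1.
Multiplying both sides by 61: x ≡ 61·13 = 793 ≡ 17 (mod 97).

17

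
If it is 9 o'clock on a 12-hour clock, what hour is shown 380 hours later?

5

380 = 31·12 + 8, so 380 mod 12 = 8.
9 + 8 → 5 on a 12-hour dial.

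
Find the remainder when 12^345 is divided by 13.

12

Square-and-reduce mod 13: 12^1≡12, 12^2≡1, 12^4≡1, 12^8≡1, 12^16≡1, 12^32≡1, 12^64≡1, 12^128≡1, 12^256≡1.
Since 345 = 1 + 8 + 16 + 64 + 256 in binary, 12^345 ≡ 12·1·1·1·1 ≡ 12 (mod 13).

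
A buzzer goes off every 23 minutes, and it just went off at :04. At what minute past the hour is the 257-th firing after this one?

35

257·23 = 5911.
5911 − 98·60 = 31, so 5911 ≡ 31 (mod 60).
(4 + 31) mod 60 = 35.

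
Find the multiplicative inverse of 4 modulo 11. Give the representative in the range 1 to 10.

4·3 = 12 = 1·11 + 1, so 4⁻¹ ≡ 3 (mod 11).

3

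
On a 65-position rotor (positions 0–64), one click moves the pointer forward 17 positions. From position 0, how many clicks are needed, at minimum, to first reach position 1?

65 = 3·17 + 14
17 = 1·14 + 3
14 = 4·3 + 2
3 = 1·2 + 1
2 = 2·1 + 0
Back-substituting gives 17·23 ≡ 1 (mod 65).

23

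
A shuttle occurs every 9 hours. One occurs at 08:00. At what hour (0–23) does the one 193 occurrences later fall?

17

193·9 = 1737.
1737 = 72·24 + 9, so 1737 mod 24 = 9.
(8 + 9) mod 24 = 17.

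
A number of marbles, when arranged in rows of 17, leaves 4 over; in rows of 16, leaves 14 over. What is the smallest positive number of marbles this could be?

174

x ≡ 14 (mod 16) gives x ∈ {14, 30, 46, 62, 78, 94, 110, 126, …}.
The first of these with x mod 17 = 4 is 174.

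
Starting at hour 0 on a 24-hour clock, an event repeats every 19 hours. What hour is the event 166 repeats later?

166·19 = 3154.
3154 mod 24 = 10 (since 131·24 = 3144).
(0 + 10) mod 24 = 10.

10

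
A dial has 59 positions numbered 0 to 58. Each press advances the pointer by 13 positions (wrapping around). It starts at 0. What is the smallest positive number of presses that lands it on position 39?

3

13⁻¹ ≡ 50 (mod 59) because 13·50 = 650 = 11·59 + 1.
So x ≡ 50·39 = 1950 ≡ 3 (mod 59).
Check: 13·3 = 39 = 0·59 + 39.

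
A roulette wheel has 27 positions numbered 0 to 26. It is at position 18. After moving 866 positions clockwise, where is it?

20

Dividing 866 by 27 gives quotient 32 and remainder 2.
(18 + 2) mod 27 = 20.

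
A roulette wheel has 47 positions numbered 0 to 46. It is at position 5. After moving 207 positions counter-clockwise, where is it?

33

207 mod 47 = 19 (since 4·47 = 188).
(5 − 19) mod 47 = 33.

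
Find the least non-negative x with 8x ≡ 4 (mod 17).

8⁻¹ ≡ 15 (mod 17) because 8·15 = 120 = 7·17 + 1.
Multiplying both sides by 15: x ≡ 15·4 = 60 ≡ 9 (mod 17).
Check: 8·9 = 72 = 4·17 + 4.

9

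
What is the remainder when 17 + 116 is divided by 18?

116 mod 18 = 8 (since 6·18 = 108).
(17 + 8) mod 18 = 7.

7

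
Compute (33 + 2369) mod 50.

2

Dividing 2369 by 50 gives quotient 47 and remainder 19.
(33 + 19) mod 50 = 2.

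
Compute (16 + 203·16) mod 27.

203·16 = 3248.
Dividing 3248 by 27 gives quotient 120 and remainder 8.
(16 + 8) mod 27 = 24.

24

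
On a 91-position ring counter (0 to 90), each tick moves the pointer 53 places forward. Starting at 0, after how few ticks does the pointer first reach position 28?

53⁻¹ ≡ 79 (mod 91) because 53·79 = 4187 = 46·91 + 1.
Multiplying both sides by 79: x ≡ 79·28 = 2212 ≡ 28 (mod 91).

28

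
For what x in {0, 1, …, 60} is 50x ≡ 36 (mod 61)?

50⁻¹ ≡ 11 (mod 61) because 50·11 = 550 = 9·61 + 1.
So x ≡ 11·36 = 396 ≡ 30 (mod 61).

30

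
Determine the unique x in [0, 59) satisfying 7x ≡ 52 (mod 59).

The inverse of 7 mod 59 is 17 (since 7·17 = 119 ≡ 1).
Multiplying both sides by 17: x ≡ 17·52 = 884 ≡ 58 (mod 59).

58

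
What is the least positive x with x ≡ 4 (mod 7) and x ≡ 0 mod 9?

18

x ≡ 4 (mod 7) gives x ∈ {4, 11, 18}.
The first of these with x mod 9 = 0 is 18.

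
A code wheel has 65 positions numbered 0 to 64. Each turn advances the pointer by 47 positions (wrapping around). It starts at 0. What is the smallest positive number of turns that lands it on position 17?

46

47⁻¹ ≡ 18 (mod 65) because 47·18 = 846 = 13·65 + 1.
Multiplying both sides by 18: x ≡ 18·17 = 306 ≡ 46 (mod 65).
Check: 47·46 = 2162 = 33·65 + 17.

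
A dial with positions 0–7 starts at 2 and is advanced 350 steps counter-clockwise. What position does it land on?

4

Dividing 350 by 8 gives quotient 43 and remainder 6.
(2 − 6) mod 8 = 4.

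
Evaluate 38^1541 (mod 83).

By repeated squaring mod 83: 38^1≡38, 38^2≡33, 38^4≡10, 38^8≡17, 38^16≡40, 38^32≡23, 38^64≡31, 38^128≡48, 38^256≡63, 38^512≡68, 38^1024≡59.
1541 = 1 + 4 + 512 + 1024, so 38^1541 ≡ 38·10·68·59 ≡ 16 (mod 83).

16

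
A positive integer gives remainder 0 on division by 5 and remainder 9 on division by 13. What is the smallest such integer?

x ≡ 0 (mod 5) gives x ∈ {0, 5, 10, 15, 20, 25, 30, 35}.
The first of these with x mod 13 = 9 is 35.

35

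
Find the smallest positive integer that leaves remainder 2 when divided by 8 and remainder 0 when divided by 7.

x ≡ 0 (mod 7) gives x ∈ {0, 7, 14, 21, 28, 35, 42}.
The first of these with x mod 8 = 2 is 42.

42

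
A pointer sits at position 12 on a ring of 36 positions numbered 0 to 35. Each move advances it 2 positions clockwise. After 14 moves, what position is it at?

14·2 = 28.
28 − 0·36 = 28, so 28 ≡ 28 (mod 36).
(12 + 28) mod 36 = 4.

4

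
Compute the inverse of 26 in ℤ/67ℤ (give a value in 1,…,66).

67 = 2·26 + 15
26 = 1·15 + 11
15 = 1·11 + 4
11 = 2·4 + 3
4 = 1·3 + 1
3 = 3·1 + 0
Back-substituting gives 26·49 ≡ 1 (mod 67).

49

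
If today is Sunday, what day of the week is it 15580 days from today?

Dividing 15580 by 7 gives quotient 2225 and remainder 5.
Sunday + 5 days → Friday.

Friday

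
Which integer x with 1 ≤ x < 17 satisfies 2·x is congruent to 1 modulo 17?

17 = 8·2 + 1
2 = 2·1 + 0
Back-substituting gives 2·9 ≡ 1 (mod 17).

9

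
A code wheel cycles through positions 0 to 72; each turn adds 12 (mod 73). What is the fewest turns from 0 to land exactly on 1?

12·67 = 804 = 11·73 + 1, so 12⁻¹ ≡ 67 (mod 73).

67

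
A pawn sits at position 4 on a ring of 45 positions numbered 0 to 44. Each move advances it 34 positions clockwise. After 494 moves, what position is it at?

494·34 = 16796.
16796 − 373·45 = 11, so 16796 ≡ 11 (mod 45).
(4 + 11) mod 45 = 15.

15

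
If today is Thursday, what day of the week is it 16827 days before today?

16827 − 2403·7 = 6, so 16827 ≡ 6 (mod 7).
Thursday − 6 days → Friday.

Friday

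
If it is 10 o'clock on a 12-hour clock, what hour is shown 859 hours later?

5

Dividing 859 by 12 gives quotient 71 and remainder 7.
10 + 7 → 5 on a 12-hour dial.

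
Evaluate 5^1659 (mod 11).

By repeated squaring mod 11: 5^1≡5, 5^2≡3, 5^4≡9, 5^8≡4, 5^16≡5, 5^32≡3, 5^64≡9, 5^128≡4, 5^256≡5, 5^512≡3, 5^1024≡9.
Since 1659 = 1 + 2 + 8 + 16 + 32 + 64 + 512 + 1024 in binary, 5^1659 ≡ 5·3·4·5·3·9·3·9 ≡ 9 (mod 11).

9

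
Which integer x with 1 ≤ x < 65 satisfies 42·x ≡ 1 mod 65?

48

42·48 = 2016 = 31·65 + 1, so 42⁻¹ ≡ 48 (mod 65).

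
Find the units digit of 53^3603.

Powers of 3 mod 10 repeat with period 4: 3, 9, 7, 1.
3603 mod 4 = 3, so the last digit matches 3^3 = 7.

7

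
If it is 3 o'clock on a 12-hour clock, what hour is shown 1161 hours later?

1161 − 96·12 = 9, so 1161 ≡ 9 (mod 12).
3 + 9 → 12 on a 12-hour dial.

12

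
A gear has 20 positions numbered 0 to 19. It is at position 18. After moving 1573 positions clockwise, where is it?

11

1573 = 78·20 + 13, so 1573 mod 20 = 13.
(18 + 13) mod 20 = 11.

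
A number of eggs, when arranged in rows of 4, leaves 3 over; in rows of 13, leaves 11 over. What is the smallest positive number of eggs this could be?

x ≡ 3 (mod 4) gives x ∈ {3, 7, 11}.
The first of these with x mod 13 = 11 is 11.

11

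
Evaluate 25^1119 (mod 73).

Successive squares of 25 mod 73: 25^1≡25, 25^2≡41, 25^4≡2, 25^8≡4, 25^16≡16, 25^32≡37, 25^64≡55, 25^128≡32, 25^256≡2, 25^512≡4, 25^1024≡16.
Since 1119 = 1 + 2 + 4 + 8 + 16 + 64 + 1024 in binary, 25^1119 ≡ 25·41·2·4·16·55·16 ≡ 3 (mod 73).

3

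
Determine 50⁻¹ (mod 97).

33

97 = 1·50 + 47
50 = 1·47 + 3
47 = 15·3 + 2
3 = 1·2 + 1
2 = 2·1 + 0
Back-substituting gives 50·33 ≡ 1 (mod 97).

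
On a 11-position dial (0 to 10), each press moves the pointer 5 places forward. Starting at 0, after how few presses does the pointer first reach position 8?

The inverse of 5 mod 11 is 9 (since 5·9 = 45 ≡ 1).
Multiplying both sides by 9: x ≡ 9·8 = 72 ≡ 6 (mod 11).

6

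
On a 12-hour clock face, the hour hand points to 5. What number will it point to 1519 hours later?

Dividing 1519 by 12 gives quotient 126 and remainder 7.
5 + 7 → 12 on a 12-hour dial.

12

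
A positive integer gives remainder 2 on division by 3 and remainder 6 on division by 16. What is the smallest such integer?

38

x ≡ 2 (mod 3) gives x ∈ {2, 5, 8, 11, 14, 17, 20, 23, …}.
The first of these with x mod 16 = 6 is 38.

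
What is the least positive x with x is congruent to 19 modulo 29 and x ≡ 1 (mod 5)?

x ≡ 1 (mod 5) gives x ∈ {1, 6, 11, 16, 21, 26, 31, 36, …}.
The first of these with x mod 29 = 19 is 106.

106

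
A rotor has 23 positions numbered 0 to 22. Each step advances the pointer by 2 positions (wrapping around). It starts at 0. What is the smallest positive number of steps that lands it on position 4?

2⁻¹ ≡ 12 (mod 23) because 2·12 = 24 = 1·23 + 1.
So x ≡ 12·4 = 48 ≡ 2 (mod 23).

2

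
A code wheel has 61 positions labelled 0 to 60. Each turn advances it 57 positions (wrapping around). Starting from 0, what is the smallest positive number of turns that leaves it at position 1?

15

61 = 1·57 + 4
57 = 14·4 + 1
4 = 4·1 + 0
Back-substituting gives 57·15 ≡ 1 (mod 61).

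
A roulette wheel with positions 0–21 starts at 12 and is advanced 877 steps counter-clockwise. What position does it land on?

Dividing 877 by 22 gives quotient 39 and remainder 19.
(12 − 19) mod 22 = 15.

15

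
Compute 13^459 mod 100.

By repeated squaring mod 100: 13^1≡13, 13^2≡69, 13^4≡61, 13^8≡21, 13^16≡41, 13^32≡81, 13^64≡61, 13^128≡21, 13^256≡41.
459 = 1 + 2 + 8 + 64 + 128 + 256, so 13^459 ≡ 13·69·21·61·21·41 ≡ 77 (mod 100).

77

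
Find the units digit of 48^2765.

8

Powers of 8 mod 10 repeat with period 4: 8, 4, 2, 6.
2765 mod 4 = 1, so the last digit matches 8^1 = 8.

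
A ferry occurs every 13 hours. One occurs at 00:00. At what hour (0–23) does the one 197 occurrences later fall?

17

197·13 = 2561.
2561 − 106·24 = 17, so 2561 ≡ 17 (mod 24).
(0 + 17) mod 24 = 17.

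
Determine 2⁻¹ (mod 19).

10

2·10 = 20 = 1·19 + 1, so 2⁻¹ ≡ 10 (mod 19).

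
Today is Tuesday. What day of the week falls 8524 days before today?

8524 = 1217·7 + 5, so 8524 mod 7 = 5.
Tuesday − 5 days → Thursday.

Thursday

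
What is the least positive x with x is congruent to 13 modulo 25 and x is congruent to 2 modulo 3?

x ≡ 2 (mod 3) gives x ∈ {2, 5, 8, 11, 14, 17, 20, 23, …}.
The first of these with x mod 25 = 13 is 38.

38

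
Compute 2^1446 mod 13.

By repeated squaring mod 13: 2^1≡2, 2^2≡4, 2^4≡3, 2^8≡9, 2^16≡3, 2^32≡9, 2^64≡3, 2^128≡9, 2^256≡3, 2^512≡9, 2^1024≡3.
1446 = 2 + 4 + 32 + 128 + 256 + 1024, so 2^1446 ≡ 4·3·9·9·3·3 ≡ 12 (mod 13).

12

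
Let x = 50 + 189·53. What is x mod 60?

47

189·53 = 10017.
Dividing 10017 by 60 gives quotient 166 and remainder 57.
(50 + 57) mod 60 = 47.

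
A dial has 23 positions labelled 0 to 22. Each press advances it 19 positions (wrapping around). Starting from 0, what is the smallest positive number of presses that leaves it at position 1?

23 = 1·19 + 4
19 = 4·4 + 3
4 = 1·3 + 1
3 = 3·1 + 0
Back-substituting gives 19·17 ≡ 1 (mod 23).

17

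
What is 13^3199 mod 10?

7

Last digits of 3^n: 3, 9, 7, 1 (period 4).
3199 mod 4 = 3, so the last digit matches 3^3 = 7.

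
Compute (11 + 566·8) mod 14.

3

566·8 = 4528.
4528 − 323·14 = 6, so 4528 ≡ 6 (mod 14).
(11 + 6) mod 14 = 3.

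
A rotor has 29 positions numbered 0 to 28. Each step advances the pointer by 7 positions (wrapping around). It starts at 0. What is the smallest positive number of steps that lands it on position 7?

The inverse of 7 mod 29 is 25 (since 7·25 = 175 ≡ 1).
Multiplying both sides by 25: x ≡ 25·7 = 175 ≡ 1 (mod 29).
Check: 7·1 = 7 = 0·29 + 7.

1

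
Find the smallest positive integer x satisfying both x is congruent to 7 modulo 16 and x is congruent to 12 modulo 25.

x ≡ 7 (mod 16) gives x ∈ {7, 23, 39, 55, 71, 87}.
The first of these with x mod 25 = 12 is 87.

87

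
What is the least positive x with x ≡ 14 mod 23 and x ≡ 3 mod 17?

x ≡ 3 (mod 17) gives x ∈ {3, 20, 37}.
The first of these with x mod 23 = 14 is 37.

37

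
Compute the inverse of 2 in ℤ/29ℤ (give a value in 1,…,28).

15

29 = 14·2 + 1
2 = 2·1 + 0
Back-substituting gives 2·15 ≡ 1 (mod 29).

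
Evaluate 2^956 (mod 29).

Square-and-reduce mod 29: 2^1≡2, 2^2≡4, 2^4≡16, 2^8≡24, 2^16≡25, 2^32≡16, 2^64≡24, 2^128≡25, 2^256≡16, 2^512≡24.
Since 956 = 4 + 8 + 16 + 32 + 128 + 256 + 512 in binary, 2^956 ≡ 16·24·25·16·25·16·24 ≡ 16 (mod 29).

16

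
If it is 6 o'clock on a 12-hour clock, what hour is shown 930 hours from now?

Dividing 930 by 12 gives quotient 77 and remainder 6.
6 + 6 → 12 on a 12-hour dial.

12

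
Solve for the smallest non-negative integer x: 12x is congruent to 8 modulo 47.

32

The inverse of 12 mod 47 is 4 (since 12·4 = 48 ≡ 1).
So x ≡ 4·8 = 32 ≡ 32 (mod 47).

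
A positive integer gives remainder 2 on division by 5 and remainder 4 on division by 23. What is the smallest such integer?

27

x ≡ 2 (mod 5) gives x ∈ {2, 7, 12, 17, 22, 27}.
The first of these with x mod 23 = 4 is 27.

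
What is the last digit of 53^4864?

1

Last digits of 3^n: 3, 9, 7, 1 (period 4).
4864 leaves remainder 0 on division by 4, so 53^4864 ends in 1.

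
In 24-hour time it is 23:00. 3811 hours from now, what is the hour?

3811 mod 24 = 19 (since 158·24 = 3792).
(23 + 19) mod 24 = 18.

18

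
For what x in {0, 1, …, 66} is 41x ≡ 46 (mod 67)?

41⁻¹ ≡ 18 (mod 67) because 41·18 = 738 = 11·67 + 1.
So x ≡ 18·46 = 828 ≡ 24 (mod 67).

24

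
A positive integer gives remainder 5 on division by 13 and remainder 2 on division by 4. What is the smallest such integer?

18

x ≡ 2 (mod 4) gives x ∈ {2, 6, 10, 14, 18}.
The first of these with x mod 13 = 5 is 18.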